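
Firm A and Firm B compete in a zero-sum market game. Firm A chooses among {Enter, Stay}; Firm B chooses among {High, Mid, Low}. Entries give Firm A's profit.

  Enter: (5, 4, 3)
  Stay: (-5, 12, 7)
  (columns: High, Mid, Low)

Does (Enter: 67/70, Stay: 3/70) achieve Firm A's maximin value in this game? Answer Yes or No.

Against High this mix gives (67/70)·5 + (3/70)·(-5) = 32/7.
Against Mid this mix gives (67/70)·4 + (3/70)·12 = 152/35.
Against Low this mix gives (67/70)·3 + (3/70)·7 = 111/35.
Firm B will play Low, holding Firm A to 111/35. Shifting weight toward the row that does better against Low would raise this floor (the equalizing mix achieves 25/7 against both Low and High), so the proposed strategy is not optimal.

No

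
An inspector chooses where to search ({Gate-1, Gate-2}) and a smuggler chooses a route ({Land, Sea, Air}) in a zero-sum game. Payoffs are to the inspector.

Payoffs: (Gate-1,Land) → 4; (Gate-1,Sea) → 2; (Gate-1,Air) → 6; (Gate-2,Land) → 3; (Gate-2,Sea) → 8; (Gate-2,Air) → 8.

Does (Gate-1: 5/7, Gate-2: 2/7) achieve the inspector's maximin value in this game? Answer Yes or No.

Against Land this mix gives (5/7)·4 + (2/7)·3 = 26/7.
Against Sea this mix gives (5/7)·2 + (2/7)·8 = 26/7.
Against Air this mix gives (5/7)·6 + (2/7)·8 = 46/7.
All of the smuggler's active replies (Land, Sea) yield 26/7, and no column does worse for the inspector. The mix makes the smuggler indifferent and guarantees 26/7, so it is optimal.

Yes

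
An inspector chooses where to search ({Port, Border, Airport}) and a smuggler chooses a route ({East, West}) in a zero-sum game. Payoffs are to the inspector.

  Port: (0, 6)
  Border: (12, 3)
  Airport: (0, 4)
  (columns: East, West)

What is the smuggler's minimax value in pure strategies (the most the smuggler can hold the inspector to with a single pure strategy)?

Column maxima: East → 12, West → 6.
The smallest of these is 6.

6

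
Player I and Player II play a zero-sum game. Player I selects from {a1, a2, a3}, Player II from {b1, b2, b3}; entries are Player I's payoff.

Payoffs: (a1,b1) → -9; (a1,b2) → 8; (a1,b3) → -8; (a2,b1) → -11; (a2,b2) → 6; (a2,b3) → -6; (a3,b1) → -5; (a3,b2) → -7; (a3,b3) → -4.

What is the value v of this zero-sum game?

Row minima: a1 → -9, a2 → -11, a3 → -7; maximin = -7.
Column maxima: b1 → -5, b2 → 8, b3 → -4; minimax = -5.
-7 ≠ -5, so there is no saddle point; optimal play is mixed.
b3 is strictly dominated by b1 (it gives Player I strictly more in every row), so Player II never plays it.
With b3 eliminated, a2 is strictly dominated by a1 (a1 gives Player I strictly more in every remaining column), so Player I never plays it.
On the remaining 2×2 (a1, a3 vs b1, b2):
Let Player I play a1 with probability p. Expected payoff against b1: (-9)p + (-5)(1−p) = −4p − 5; against b2: 8p + (-7)(1−p) = 15p − 7.
Setting these equal: −4p − 5 = 15p − 7 ⇒ −19p = -2 ⇒ p = 2/19, and the value is (-4)·(2/19) − 5 = -103/19.
For Player II: with q = P(b1), equating a1's and a3's payoffs gives −17q + 8 = 2q − 7 ⇒ q = 15/19.

-103/19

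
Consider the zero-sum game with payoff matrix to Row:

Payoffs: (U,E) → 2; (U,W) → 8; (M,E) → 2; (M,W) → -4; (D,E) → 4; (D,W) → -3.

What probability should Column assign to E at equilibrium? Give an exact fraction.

11/13

Row minima: U → 2, M → -4, D → -3; maximin = 2.
Column maxima: E → 4, W → 8; minimax = 4.
2 ≠ 4, so there is no saddle point; optimal play is mixed.
M is strictly dominated by D, so Row never plays it.
On the remaining 2×2 (U, D vs E, W):
Let Row play U with probability p. Expected payoff against E: 2p + 4(1−p) = −2p + 4; against W: 8p + (-3)(1−p) = 11p − 3.
Setting these equal: −2p + 4 = 11p − 3 ⇒ −13p = -7 ⇒ p = 7/13, and the value is (-2)·(7/13) + 4 = 38/13.
For Column: with q = P(E), equating U's and D's payoffs gives −6q + 8 = 7q − 3 ⇒ q = 11/13.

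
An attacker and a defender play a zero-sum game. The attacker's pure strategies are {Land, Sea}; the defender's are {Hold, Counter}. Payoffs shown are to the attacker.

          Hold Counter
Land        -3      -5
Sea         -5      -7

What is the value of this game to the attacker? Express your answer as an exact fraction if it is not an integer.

-5

Row minima: Land → -5, Sea → -7; maximin = -5.
Column maxima: Hold → -3, Counter → -5; minimax = -5.
Since maximin = minimax = -5, there is a saddle point and the value is -5.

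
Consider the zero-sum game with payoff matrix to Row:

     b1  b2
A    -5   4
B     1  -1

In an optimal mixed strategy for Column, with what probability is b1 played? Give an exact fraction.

Row minima: A → -5, B → -1; maximin = -1.
Column maxima: b1 → 1, b2 → 4; minimax = 1.
-1 ≠ 1, so there is no saddle point; optimal play is mixed.
Let Row play A with probability p. Expected payoff against b1: (-5)p + 1(1−p) = −6p + 1; against b2: 4p + (-1)(1−p) = 5p − 1.
Setting these equal: −6p + 1 = 5p − 1 ⇒ −11p = -2 ⇒ p = 2/11, and the value is (-6)·(2/11) + 1 = -1/11.
For Column: with q = P(b1), equating A's and B's payoffs gives −9q + 4 = 2q − 1 ⇒ q = 5/11.

5/11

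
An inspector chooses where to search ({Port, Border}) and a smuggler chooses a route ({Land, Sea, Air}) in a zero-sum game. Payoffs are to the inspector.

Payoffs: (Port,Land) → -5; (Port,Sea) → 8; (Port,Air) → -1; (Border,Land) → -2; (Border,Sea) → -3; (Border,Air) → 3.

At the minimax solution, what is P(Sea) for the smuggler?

Row minima: Port → -5, Border → -3; maximin = -3.
Column maxima: Land → -2, Sea → 8, Air → 3; minimax = -2.
-3 ≠ -2, so there is no saddle point; optimal play is mixed.
Air is strictly dominated by Land (it gives the inspector strictly more in every row), so the smuggler never plays it.
On the remaining 2×2 (Port, Border vs Land, Sea):
Let the inspector play Port with probability p. Expected payoff against Land: (-5)p + (-2)(1−p) = −3p − 2; against Sea: 8p + (-3)(1−p) = 11p − 3.
Setting these equal: −3p − 2 = 11p − 3 ⇒ −14p = -1 ⇒ p = 1/14, and the value is (-3)·(1/14) − 2 = -31/14.
For the smuggler: with q = P(Land), equating Port's and Border's payoffs gives −13q + 8 = q − 3 ⇒ q = 11/14.

3/14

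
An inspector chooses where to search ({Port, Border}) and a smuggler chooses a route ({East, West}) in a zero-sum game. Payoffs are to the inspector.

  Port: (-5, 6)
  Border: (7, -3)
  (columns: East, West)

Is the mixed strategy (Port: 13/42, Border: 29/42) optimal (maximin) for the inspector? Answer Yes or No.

No

Against East this mix gives (13/42)·(-5) + (29/42)·7 = 23/7.
Against West this mix gives (13/42)·6 + (29/42)·(-3) = -3/14.
The smuggler will play West, holding the inspector to -3/14. Shifting weight toward the row that does better against West would raise this floor (the equalizing mix achieves 9/7 against both West and East), so the proposed strategy is not optimal.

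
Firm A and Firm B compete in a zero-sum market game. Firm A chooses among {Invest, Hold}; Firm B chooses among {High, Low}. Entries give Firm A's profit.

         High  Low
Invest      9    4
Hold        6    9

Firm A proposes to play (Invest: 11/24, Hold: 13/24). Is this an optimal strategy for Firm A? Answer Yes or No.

No

Against High this mix gives (11/24)·9 + (13/24)·6 = 59/8.
Against Low this mix gives (11/24)·4 + (13/24)·9 = 161/24.
Firm B will play Low, holding Firm A to 161/24. Shifting weight toward the row that does better against Low would raise this floor (the equalizing mix achieves 57/8 against both Low and High), so the proposed strategy is not optimal.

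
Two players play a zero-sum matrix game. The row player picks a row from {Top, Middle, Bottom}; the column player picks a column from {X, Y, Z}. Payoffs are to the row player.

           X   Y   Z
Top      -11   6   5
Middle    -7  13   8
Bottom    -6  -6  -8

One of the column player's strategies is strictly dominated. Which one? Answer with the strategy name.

Y

Z holds the row player's payoff strictly below Y in every row: 5 < 6, 8 < 13, -8 < -6.
So Y is strictly dominated for the column player.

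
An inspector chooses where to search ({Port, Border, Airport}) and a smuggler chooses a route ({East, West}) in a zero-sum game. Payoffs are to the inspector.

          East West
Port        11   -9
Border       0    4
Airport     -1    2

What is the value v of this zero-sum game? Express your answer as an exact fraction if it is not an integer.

11/6

Row minima: Port → -9, Border → 0, Airport → -1; maximin = 0.
Column maxima: East → 11, West → 4; minimax = 4.
0 ≠ 4, so there is no saddle point; optimal play is mixed.
Airport is strictly dominated by Border, so the inspector never plays it.
On the remaining 2×2 (Port, Border vs East, West):
Let the inspector play Port with probability p. Expected payoff against East: 11p + 0(1−p) = 11p; against West: (-9)p + 4(1−p) = −13p + 4.
Setting these equal: 11p = −13p + 4 ⇒ 24p = 4 ⇒ p = 1/6, and the value is (11)·(1/6) = 11/6.
For the smuggler: with q = P(East), equating Port's and Border's payoffs gives 20q − 9 = −4q + 4 ⇒ q = 13/24.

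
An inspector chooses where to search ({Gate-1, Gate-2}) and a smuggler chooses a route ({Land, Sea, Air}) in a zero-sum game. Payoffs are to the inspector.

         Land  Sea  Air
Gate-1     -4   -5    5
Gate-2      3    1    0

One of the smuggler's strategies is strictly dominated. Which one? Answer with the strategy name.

Land

Sea holds the inspector's payoff strictly below Land in every row: -5 < -4, 1 < 3.
So Land is strictly dominated for the smuggler.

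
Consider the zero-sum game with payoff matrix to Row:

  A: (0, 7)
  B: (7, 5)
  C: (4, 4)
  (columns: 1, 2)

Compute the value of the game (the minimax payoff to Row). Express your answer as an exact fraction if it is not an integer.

Row minima: A → 0, B → 5, C → 4; maximin = 5.
Column maxima: 1 → 7, 2 → 7; minimax = 7.
5 ≠ 7, so there is no saddle point; optimal play is mixed.
C is strictly dominated by B, so Row never plays it.
On the remaining 2×2 (A, B vs 1, 2):
Let Row play A with probability p. Expected payoff against 1: 0p + 7(1−p) = −7p + 7; against 2: 7p + 5(1−p) = 2p + 5.
Setting these equal: −7p + 7 = 2p + 5 ⇒ −9p = -2 ⇒ p = 2/9, and the value is (-7)·(2/9) + 7 = 49/9.
For Column: with q = P(1), equating A's and B's payoffs gives −7q + 7 = 2q + 5 ⇒ q = 2/9.

49/9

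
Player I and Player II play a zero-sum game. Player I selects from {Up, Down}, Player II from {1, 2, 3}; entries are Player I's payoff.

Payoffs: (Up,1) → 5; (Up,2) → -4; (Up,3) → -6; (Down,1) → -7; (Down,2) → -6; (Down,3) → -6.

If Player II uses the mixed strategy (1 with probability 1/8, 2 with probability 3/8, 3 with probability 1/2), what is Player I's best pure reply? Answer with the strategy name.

Up

Expected payoff of Up: (1/8)·5 + (3/8)·(-4) + (1/2)·(-6) = -31/8.
Expected payoff of Down: (1/8)·(-7) + (3/8)·(-6) + (1/2)·(-6) = -49/8.
The largest is -31/8, so Player I's best response is Up.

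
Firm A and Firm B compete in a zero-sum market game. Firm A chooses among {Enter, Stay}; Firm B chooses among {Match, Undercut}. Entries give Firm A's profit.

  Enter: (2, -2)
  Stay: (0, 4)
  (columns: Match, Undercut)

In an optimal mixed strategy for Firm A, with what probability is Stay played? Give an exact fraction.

Row minima: Enter → -2, Stay → 0; maximin = 0.
Column maxima: Match → 2, Undercut → 4; minimax = 2.
0 ≠ 2, so there is no saddle point; optimal play is mixed.
Let Firm A play Enter with probability p. Expected payoff against Match: 2p + 0(1−p) = 2p; against Undercut: (-2)p + 4(1−p) = −6p + 4.
Setting these equal: 2p = −6p + 4 ⇒ 8p = 4 ⇒ p = 1/2, and the value is (2)·(1/2) = 1.
For Firm B: with q = P(Match), equating Enter's and Stay's payoffs gives 4q − 2 = −4q + 4 ⇒ q = 3/4.

1/2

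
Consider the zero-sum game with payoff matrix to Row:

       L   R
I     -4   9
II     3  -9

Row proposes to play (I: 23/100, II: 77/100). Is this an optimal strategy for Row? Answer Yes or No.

Against L this mix gives (23/100)·(-4) + (77/100)·3 = 139/100.
Against R this mix gives (23/100)·9 + (77/100)·(-9) = -243/50.
Column will play R, holding Row to -243/50. Shifting weight toward the row that does better against R would raise this floor (the equalizing mix achieves -9/25 against both R and L), so the proposed strategy is not optimal.

No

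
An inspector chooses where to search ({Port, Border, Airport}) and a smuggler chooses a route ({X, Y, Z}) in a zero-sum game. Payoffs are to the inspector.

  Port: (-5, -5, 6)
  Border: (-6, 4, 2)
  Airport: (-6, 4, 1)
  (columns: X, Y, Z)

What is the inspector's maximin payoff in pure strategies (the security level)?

-5

Row minima: Port → -5, Border → -6, Airport → -6.
The best of these is -5.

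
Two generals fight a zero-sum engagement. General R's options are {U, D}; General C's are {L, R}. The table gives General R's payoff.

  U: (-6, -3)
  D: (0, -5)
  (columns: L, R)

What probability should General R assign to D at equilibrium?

Row minima: U → -6, D → -5; maximin = -5.
Column maxima: L → 0, R → -3; minimax = -3.
-5 ≠ -3, so there is no saddle point; optimal play is mixed.
Let General R play U with probability p. Expected payoff against L: (-6)p + 0(1−p) = −6p; against R: (-3)p + (-5)(1−p) = 2p − 5.
Setting these equal: −6p = 2p − 5 ⇒ −8p = -5 ⇒ p = 5/8, and the value is (-6)·(5/8) = -15/4.
For General C: with q = P(L), equating U's and D's payoffs gives −3q − 3 = 5q − 5 ⇒ q = 1/4.

3/8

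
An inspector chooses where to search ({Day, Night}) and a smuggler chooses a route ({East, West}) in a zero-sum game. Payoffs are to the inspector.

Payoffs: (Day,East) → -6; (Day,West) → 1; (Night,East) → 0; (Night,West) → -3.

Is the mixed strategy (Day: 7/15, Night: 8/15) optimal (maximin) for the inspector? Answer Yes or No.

No

Against East this mix gives (7/15)·(-6) + (8/15)·0 = -14/5.
Against West this mix gives (7/15)·1 + (8/15)·(-3) = -17/15.
The smuggler will play East, holding the inspector to -14/5. Shifting weight toward the row that does better against East would raise this floor (the equalizing mix achieves -9/5 against both East and West), so the proposed strategy is not optimal.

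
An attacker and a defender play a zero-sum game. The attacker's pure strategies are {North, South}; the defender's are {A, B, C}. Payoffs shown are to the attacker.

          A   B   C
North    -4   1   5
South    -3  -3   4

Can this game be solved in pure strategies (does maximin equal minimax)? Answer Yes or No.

Yes

Row minima: North → -4, South → -3; maximin = -3.
Column maxima: A → -3, B → 1, C → 5; minimax = -3.
maximin = minimax = -3, so a saddle point exists.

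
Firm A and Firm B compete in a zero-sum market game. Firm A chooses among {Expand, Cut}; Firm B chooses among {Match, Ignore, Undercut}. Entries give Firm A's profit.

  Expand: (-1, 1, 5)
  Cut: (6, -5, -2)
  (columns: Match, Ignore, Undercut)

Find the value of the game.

1/13

Row minima: Expand → -1, Cut → -5; maximin = -1.
Column maxima: Match → 6, Ignore → 1, Undercut → 5; minimax = 1.
-1 ≠ 1, so there is no saddle point; optimal play is mixed.
Undercut is strictly dominated by Ignore (it gives Firm A strictly more in every row), so Firm B never plays it.
On the remaining 2×2 (Expand, Cut vs Match, Ignore):
Let Firm A play Expand with probability p. Expected payoff against Match: (-1)p + 6(1−p) = −7p + 6; against Ignore: 1p + (-5)(1−p) = 6p − 5.
Setting these equal: −7p + 6 = 6p − 5 ⇒ −13p = -11 ⇒ p = 11/13, and the value is (-7)·(11/13) + 6 = 1/13.
For Firm B: with q = P(Match), equating Expand's and Cut's payoffs gives −2q + 1 = 11q − 5 ⇒ q = 6/13.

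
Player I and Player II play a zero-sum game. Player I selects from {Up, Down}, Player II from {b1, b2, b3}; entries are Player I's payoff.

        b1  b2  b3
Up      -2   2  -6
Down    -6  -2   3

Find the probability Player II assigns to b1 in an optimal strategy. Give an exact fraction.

Row minima: Up → -6, Down → -6; maximin = -6.
Column maxima: b1 → -2, b2 → 2, b3 → 3; minimax = -2.
-6 ≠ -2, so there is no saddle point; optimal play is mixed.
b2 is strictly dominated by b1 (it gives Player I strictly more in every row), so Player II never plays it.
On the remaining 2×2 (Up, Down vs b1, b3):
Let Player I play Up with probability p. Expected payoff against b1: (-2)p + (-6)(1−p) = 4p − 6; against b3: (-6)p + 3(1−p) = −9p + 3.
Setting these equal: 4p − 6 = −9p + 3 ⇒ 13p = 9 ⇒ p = 9/13, and the value is (4)·(9/13) − 6 = -42/13.
For Player II: with q = P(b1), equating Up's and Down's payoffs gives 4q − 6 = −9q + 3 ⇒ q = 9/13.

9/13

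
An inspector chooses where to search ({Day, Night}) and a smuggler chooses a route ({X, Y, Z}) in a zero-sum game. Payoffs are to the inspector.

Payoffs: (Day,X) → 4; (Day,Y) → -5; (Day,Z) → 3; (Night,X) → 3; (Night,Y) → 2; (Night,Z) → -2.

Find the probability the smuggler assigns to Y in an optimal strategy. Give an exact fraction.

Row minima: Day → -5, Night → -2; maximin = -2.
Column maxima: X → 4, Y → 2, Z → 3; minimax = 2.
-2 ≠ 2, so there is no saddle point; optimal play is mixed.
X is strictly dominated by Y (it gives the inspector strictly more in every row), so the smuggler never plays it.
On the remaining 2×2 (Day, Night vs Y, Z):
Let the inspector play Day with probability p. Expected payoff against Y: (-5)p + 2(1−p) = −7p + 2; against Z: 3p + (-2)(1−p) = 5p − 2.
Setting these equal: −7p + 2 = 5p − 2 ⇒ −12p = -4 ⇒ p = 1/3, and the value is (-7)·(1/3) + 2 = -1/3.
For the smuggler: with q = P(Y), equating Day's and Night's payoffs gives −8q + 3 = 4q − 2 ⇒ q = 5/12.

5/12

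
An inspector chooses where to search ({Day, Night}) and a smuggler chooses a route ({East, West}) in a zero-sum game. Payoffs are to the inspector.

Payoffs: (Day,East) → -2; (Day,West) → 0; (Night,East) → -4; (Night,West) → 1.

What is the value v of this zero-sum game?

Row minima: Day → -2, Night → -4; maximin = -2.
Column maxima: East → -2, West → 1; minimax = -2.
Since maximin = minimax = -2, there is a saddle point and the value is -2.

-2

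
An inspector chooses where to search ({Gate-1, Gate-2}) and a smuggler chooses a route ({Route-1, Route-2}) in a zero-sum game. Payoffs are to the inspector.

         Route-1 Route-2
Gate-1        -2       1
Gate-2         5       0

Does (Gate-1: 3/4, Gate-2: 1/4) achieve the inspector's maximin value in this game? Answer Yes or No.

No

Against Route-1 this mix gives (3/4)·(-2) + (1/4)·5 = -1/4.
Against Route-2 this mix gives (3/4)·1 + (1/4)·0 = 3/4.
The smuggler will play Route-1, holding the inspector to -1/4. Shifting weight toward the row that does better against Route-1 would raise this floor (the equalizing mix achieves 5/8 against both Route-1 and Route-2), so the proposed strategy is not optimal.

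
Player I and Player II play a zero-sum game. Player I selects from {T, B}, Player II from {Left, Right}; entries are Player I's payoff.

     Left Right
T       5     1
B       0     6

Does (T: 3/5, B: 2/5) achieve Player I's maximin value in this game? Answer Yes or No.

Against Left this mix gives (3/5)·5 + (2/5)·0 = 3.
Against Right this mix gives (3/5)·1 + (2/5)·6 = 3.
All of Player II's active replies (Left, Right) yield 3, and no column does worse for Player I. The mix makes Player II indifferent and guarantees 3, so it is optimal.

Yes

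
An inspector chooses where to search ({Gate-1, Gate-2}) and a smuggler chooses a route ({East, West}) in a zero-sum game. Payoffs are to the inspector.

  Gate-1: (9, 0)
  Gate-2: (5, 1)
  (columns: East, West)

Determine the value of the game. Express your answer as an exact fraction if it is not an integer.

Row minima: Gate-1 → 0, Gate-2 → 1; maximin = 1.
Column maxima: East → 9, West → 1; minimax = 1.
Since maximin = minimax = 1, there is a saddle point and the value is 1.

1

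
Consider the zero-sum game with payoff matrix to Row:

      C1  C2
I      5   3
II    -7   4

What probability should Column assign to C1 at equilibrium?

1/13

Row minima: I → 3, II → -7; maximin = 3.
Column maxima: C1 → 5, C2 → 4; minimax = 4.
3 ≠ 4, so there is no saddle point; optimal play is mixed.
Let Row play I with probability p. Expected payoff against C1: 5p + (-7)(1−p) = 12p − 7; against C2: 3p + 4(1−p) = −p + 4.
Setting these equal: 12p − 7 = −p + 4 ⇒ 13p = 11 ⇒ p = 11/13, and the value is (12)·(11/13) − 7 = 41/13.
For Column: with q = P(C1), equating I's and II's payoffs gives 2q + 3 = −11q + 4 ⇒ q = 1/13.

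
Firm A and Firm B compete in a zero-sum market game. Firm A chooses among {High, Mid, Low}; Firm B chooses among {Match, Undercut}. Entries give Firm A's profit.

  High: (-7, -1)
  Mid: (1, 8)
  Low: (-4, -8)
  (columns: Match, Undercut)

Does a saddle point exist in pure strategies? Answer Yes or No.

Row minima: High → -7, Mid → 1, Low → -8; maximin = 1.
Column maxima: Match → 1, Undercut → 8; minimax = 1.
maximin = minimax = 1, so a saddle point exists.

Yes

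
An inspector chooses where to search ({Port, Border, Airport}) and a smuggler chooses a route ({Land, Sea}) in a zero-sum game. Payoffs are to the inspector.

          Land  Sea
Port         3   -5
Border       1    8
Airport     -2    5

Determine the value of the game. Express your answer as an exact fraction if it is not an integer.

Row minima: Port → -5, Border → 1, Airport → -2; maximin = 1.
Column maxima: Land → 3, Sea → 8; minimax = 3.
1 ≠ 3, so there is no saddle point; optimal play is mixed.
Airport is strictly dominated by Border, so the inspector never plays it.
On the remaining 2×2 (Port, Border vs Land, Sea):
Let the inspector play Port with probability p. Expected payoff against Land: 3p + 1(1−p) = 2p + 1; against Sea: (-5)p + 8(1−p) = −13p + 8.
Setting these equal: 2p + 1 = −13p + 8 ⇒ 15p = 7 ⇒ p = 7/15, and the value is (2)·(7/15) + 1 = 29/15.
For the smuggler: with q = P(Land), equating Port's and Border's payoffs gives 8q − 5 = −7q + 8 ⇒ q = 13/15.

29/15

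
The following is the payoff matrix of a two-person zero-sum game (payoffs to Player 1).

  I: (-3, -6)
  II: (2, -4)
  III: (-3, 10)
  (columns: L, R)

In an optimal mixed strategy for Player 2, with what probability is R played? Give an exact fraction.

Row minima: I → -6, II → -4, III → -3; maximin = -3.
Column maxima: L → 2, R → 10; minimax = 2.
-3 ≠ 2, so there is no saddle point; optimal play is mixed.
I is strictly dominated by II, so Player 1 never plays it.
On the remaining 2×2 (II, III vs L, R):
Let Player 1 play II with probability p. Expected payoff against L: 2p + (-3)(1−p) = 5p − 3; against R: (-4)p + 10(1−p) = −14p + 10.
Setting these equal: 5p − 3 = −14p + 10 ⇒ 19p = 13 ⇒ p = 13/19, and the value is (5)·(13/19) − 3 = 8/19.
For Player 2: with q = P(L), equating II's and III's payoffs gives 6q − 4 = −13q + 10 ⇒ q = 14/19.

5/19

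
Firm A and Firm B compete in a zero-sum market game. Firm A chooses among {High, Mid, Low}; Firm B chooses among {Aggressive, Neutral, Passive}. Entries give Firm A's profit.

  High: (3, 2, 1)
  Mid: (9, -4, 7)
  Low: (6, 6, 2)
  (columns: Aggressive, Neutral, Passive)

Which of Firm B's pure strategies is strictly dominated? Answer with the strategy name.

Passive holds Firm A's payoff strictly below Aggressive in every row: 1 < 3, 7 < 9, 2 < 6.
So Aggressive is strictly dominated for Firm B.

Aggressive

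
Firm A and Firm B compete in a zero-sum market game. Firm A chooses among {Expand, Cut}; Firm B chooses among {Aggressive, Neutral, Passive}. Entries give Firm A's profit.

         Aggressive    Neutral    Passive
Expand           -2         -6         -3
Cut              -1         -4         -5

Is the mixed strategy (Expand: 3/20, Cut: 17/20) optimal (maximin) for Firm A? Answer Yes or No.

No

Against Aggressive this mix gives (3/20)·(-2) + (17/20)·(-1) = -23/20.
Against Neutral this mix gives (3/20)·(-6) + (17/20)·(-4) = -43/10.
Against Passive this mix gives (3/20)·(-3) + (17/20)·(-5) = -47/10.
Firm B will play Passive, holding Firm A to -47/10. Shifting weight toward the row that does better against Passive would raise this floor (the equalizing mix achieves -9/2 against both Passive and Neutral), so the proposed strategy is not optimal.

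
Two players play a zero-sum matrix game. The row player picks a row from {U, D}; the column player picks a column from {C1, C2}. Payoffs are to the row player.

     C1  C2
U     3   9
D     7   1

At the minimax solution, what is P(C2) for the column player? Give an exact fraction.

Row minima: U → 3, D → 1; maximin = 3.
Column maxima: C1 → 7, C2 → 9; minimax = 7.
3 ≠ 7, so there is no saddle point; optimal play is mixed.
Let the row player play U with probability p. Expected payoff against C1: 3p + 7(1−p) = −4p + 7; against C2: 9p + 1(1−p) = 8p + 1.
Setting these equal: −4p + 7 = 8p + 1 ⇒ −12p = -6 ⇒ p = 1/2, and the value is (-4)·(1/2) + 7 = 5.
For the column player: with q = P(C1), equating U's and D's payoffs gives −6q + 9 = 6q + 1 ⇒ q = 2/3.

1/3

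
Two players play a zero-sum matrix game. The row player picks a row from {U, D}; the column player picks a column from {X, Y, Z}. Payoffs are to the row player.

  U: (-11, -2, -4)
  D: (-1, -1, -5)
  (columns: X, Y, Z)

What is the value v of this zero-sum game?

Row minima: U → -11, D → -5; maximin = -5.
Column maxima: X → -1, Y → -1, Z → -4; minimax = -4.
-5 ≠ -4, so there is no saddle point; optimal play is mixed.
Y is strictly dominated by Z (it gives the row player strictly more in every row), so the column player never plays it.
On the remaining 2×2 (U, D vs X, Z):
Let the row player play U with probability p. Expected payoff against X: (-11)p + (-1)(1−p) = −10p − 1; against Z: (-4)p + (-5)(1−p) = p − 5.
Setting these equal: −10p − 1 = p − 5 ⇒ −11p = -4 ⇒ p = 4/11, and the value is (-10)·(4/11) − 1 = -51/11.
For the column player: with q = P(X), equating U's and D's payoffs gives −7q − 4 = 4q − 5 ⇒ q = 1/11.

-51/11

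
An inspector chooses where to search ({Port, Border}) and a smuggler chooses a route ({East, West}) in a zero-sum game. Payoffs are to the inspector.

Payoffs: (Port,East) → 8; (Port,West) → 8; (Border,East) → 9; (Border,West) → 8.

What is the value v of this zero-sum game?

8

Row minima: Port → 8, Border → 8; maximin = 8.
Column maxima: East → 9, West → 8; minimax = 8.
Since maximin = minimax = 8, there is a saddle point and the value is 8.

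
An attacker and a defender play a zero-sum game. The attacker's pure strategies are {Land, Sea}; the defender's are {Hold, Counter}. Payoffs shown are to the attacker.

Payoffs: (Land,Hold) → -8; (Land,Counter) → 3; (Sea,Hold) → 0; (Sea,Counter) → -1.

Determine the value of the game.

-2/3

Row minima: Land → -8, Sea → -1; maximin = -1.
Column maxima: Hold → 0, Counter → 3; minimax = 0.
-1 ≠ 0, so there is no saddle point; optimal play is mixed.
Let the attacker play Land with probability p. Expected payoff against Hold: (-8)p + 0(1−p) = −8p; against Counter: 3p + (-1)(1−p) = 4p − 1.
Setting these equal: −8p = 4p − 1 ⇒ −12p = -1 ⇒ p = 1/12, and the value is (-8)·(1/12) = -2/3.
For the defender: with q = P(Hold), equating Land's and Sea's payoffs gives −11q + 3 = q − 1 ⇒ q = 1/3.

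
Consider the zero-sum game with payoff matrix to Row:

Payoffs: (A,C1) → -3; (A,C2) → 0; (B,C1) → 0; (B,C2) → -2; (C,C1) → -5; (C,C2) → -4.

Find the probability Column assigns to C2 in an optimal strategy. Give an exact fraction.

3/5

Row minima: A → -3, B → -2, C → -5; maximin = -2.
Column maxima: C1 → 0, C2 → 0; minimax = 0.
-2 ≠ 0, so there is no saddle point; optimal play is mixed.
C is strictly dominated by A, so Row never plays it.
On the remaining 2×2 (A, B vs C1, C2):
Let Row play A with probability p. Expected payoff against C1: (-3)p + 0(1−p) = −3p; against C2: 0p + (-2)(1−p) = 2p − 2.
Setting these equal: −3p = 2p − 2 ⇒ −5p = -2 ⇒ p = 2/5, and the value is (-3)·(2/5) = -6/5.
For Column: with q = P(C1), equating A's and B's payoffs gives −3q = 2q − 2 ⇒ q = 2/5.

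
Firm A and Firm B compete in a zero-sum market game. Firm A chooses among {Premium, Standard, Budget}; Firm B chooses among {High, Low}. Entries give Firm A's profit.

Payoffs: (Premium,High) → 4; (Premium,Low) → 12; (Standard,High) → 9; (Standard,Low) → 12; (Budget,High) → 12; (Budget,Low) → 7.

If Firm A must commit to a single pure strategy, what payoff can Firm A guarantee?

9

Row minima: Premium → 4, Standard → 9, Budget → 7.
The best of these is 9.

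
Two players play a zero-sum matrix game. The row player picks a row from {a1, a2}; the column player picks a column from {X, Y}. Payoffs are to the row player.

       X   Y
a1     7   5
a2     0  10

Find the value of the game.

35/6

Row minima: a1 → 5, a2 → 0; maximin = 5.
Column maxima: X → 7, Y → 10; minimax = 7.
5 ≠ 7, so there is no saddle point; optimal play is mixed.
Let the row player play a1 with probability p. Expected payoff against X: 7p + 0(1−p) = 7p; against Y: 5p + 10(1−p) = −5p + 10.
Setting these equal: 7p = −5p + 10 ⇒ 12p = 10 ⇒ p = 5/6, and the value is (7)·(5/6) = 35/6.
For the column player: with q = P(X), equating a1's and a2's payoffs gives 2q + 5 = −10q + 10 ⇒ q = 5/12.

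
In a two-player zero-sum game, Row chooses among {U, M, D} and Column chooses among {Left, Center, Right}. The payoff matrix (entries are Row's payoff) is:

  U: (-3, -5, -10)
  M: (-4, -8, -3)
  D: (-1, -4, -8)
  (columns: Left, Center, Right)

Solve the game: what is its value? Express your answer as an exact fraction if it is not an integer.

Row minima: U → -10, M → -8, D → -8; maximin = -8.
Column maxima: Left → -1, Center → -4, Right → -3; minimax = -4.
-8 ≠ -4, so there is no saddle point; optimal play is mixed.
U is strictly dominated by D, so Row never plays it.
Left is strictly dominated by Center (it gives Row strictly more in every row), so Column never plays it.
On the remaining 2×2 (M, D vs Center, Right):
Let Row play M with probability p. Expected payoff against Center: (-8)p + (-4)(1−p) = −4p − 4; against Right: (-3)p + (-8)(1−p) = 5p − 8.
Setting these equal: −4p − 4 = 5p − 8 ⇒ −9p = -4 ⇒ p = 4/9, and the value is (-4)·(4/9) − 4 = -52/9.
For Column: with q = P(Center), equating M's and D's payoffs gives −5q − 3 = 4q − 8 ⇒ q = 5/9.

-52/9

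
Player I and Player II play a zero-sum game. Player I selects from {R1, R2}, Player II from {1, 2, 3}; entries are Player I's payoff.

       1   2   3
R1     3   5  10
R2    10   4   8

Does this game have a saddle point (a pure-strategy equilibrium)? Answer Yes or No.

No

Row minima: R1 → 3, R2 → 4; maximin = 4.
Column maxima: 1 → 10, 2 → 5, 3 → 10; minimax = 5.
4 ≠ 5, so no pure-strategy equilibrium exists.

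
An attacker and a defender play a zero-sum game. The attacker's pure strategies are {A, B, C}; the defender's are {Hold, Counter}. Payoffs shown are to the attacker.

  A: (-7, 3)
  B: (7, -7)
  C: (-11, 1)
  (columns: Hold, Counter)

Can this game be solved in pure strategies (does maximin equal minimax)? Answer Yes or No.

No

Row minima: A → -7, B → -7, C → -11; maximin = -7.
Column maxima: Hold → 7, Counter → 3; minimax = 3.
-7 ≠ 3, so no pure-strategy equilibrium exists.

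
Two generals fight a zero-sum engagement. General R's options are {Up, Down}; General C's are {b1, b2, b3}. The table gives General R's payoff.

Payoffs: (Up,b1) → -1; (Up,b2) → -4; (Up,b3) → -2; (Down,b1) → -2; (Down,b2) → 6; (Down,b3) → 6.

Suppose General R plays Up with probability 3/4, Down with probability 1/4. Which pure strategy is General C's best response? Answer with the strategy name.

b2

If General C plays b1, General R's expected payoff is (3/4)·(-1) + (1/4)·(-2) = -5/4.
If General C plays b2, General R's expected payoff is (3/4)·(-4) + (1/4)·6 = -3/2.
If General C plays b3, General R's expected payoff is (3/4)·(-2) + (1/4)·6 = 0.
General C minimizes General R's payoff; the smallest is -3/2, so the best response is b2.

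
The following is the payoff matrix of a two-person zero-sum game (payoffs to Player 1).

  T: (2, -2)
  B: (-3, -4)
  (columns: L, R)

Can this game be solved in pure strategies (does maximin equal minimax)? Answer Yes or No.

Yes

Row minima: T → -2, B → -4; maximin = -2.
Column maxima: L → 2, R → -2; minimax = -2.
maximin = minimax = -2, so a saddle point exists.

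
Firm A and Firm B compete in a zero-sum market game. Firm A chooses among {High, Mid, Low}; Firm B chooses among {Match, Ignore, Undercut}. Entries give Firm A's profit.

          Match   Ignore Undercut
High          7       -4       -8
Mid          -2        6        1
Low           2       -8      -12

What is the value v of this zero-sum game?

Row minima: High → -8, Mid → -2, Low → -12; maximin = -2.
Column maxima: Match → 7, Ignore → 6, Undercut → 1; minimax = 1.
-2 ≠ 1, so there is no saddle point; optimal play is mixed.
Low is strictly dominated by High, so Firm A never plays it.
Ignore is strictly dominated by Undercut (it gives Firm A strictly more in every row), so Firm B never plays it.
On the remaining 2×2 (High, Mid vs Match, Undercut):
Let Firm A play High with probability p. Expected payoff against Match: 7p + (-2)(1−p) = 9p − 2; against Undercut: (-8)p + 1(1−p) = −9p + 1.
Setting these equal: 9p − 2 = −9p + 1 ⇒ 18p = 3 ⇒ p = 1/6, and the value is (9)·(1/6) − 2 = -1/2.
For Firm B: with q = P(Match), equating High's and Mid's payoffs gives 15q − 8 = −3q + 1 ⇒ q = 1/2.

-1/2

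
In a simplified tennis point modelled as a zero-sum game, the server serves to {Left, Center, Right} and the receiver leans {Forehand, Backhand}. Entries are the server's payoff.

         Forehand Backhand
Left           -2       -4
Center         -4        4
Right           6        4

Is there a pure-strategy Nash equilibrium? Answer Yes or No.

Yes

Row minima: Left → -4, Center → -4, Right → 4; maximin = 4.
Column maxima: Forehand → 6, Backhand → 4; minimax = 4.
maximin = minimax = 4, so a saddle point exists.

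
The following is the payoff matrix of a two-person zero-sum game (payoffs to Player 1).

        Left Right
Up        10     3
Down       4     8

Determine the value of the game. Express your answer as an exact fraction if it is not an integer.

68/11

Row minima: Up → 3, Down → 4; maximin = 4.
Column maxima: Left → 10, Right → 8; minimax = 8.
4 ≠ 8, so there is no saddle point; optimal play is mixed.
Let Player 1 play Up with probability p. Expected payoff against Left: 10p + 4(1−p) = 6p + 4; against Right: 3p + 8(1−p) = −5p + 8.
Setting these equal: 6p + 4 = −5p + 8 ⇒ 11p = 4 ⇒ p = 4/11, and the value is (6)·(4/11) + 4 = 68/11.
For Player 2: with q = P(Left), equating Up's and Down's payoffs gives 7q + 3 = −4q + 8 ⇒ q = 5/11.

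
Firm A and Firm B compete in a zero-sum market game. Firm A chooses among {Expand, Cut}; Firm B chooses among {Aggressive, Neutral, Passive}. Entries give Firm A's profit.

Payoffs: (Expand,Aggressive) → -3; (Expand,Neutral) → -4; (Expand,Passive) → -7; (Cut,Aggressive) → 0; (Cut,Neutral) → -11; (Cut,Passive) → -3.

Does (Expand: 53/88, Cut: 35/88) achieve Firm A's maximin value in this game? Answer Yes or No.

Against Aggressive this mix gives (53/88)·(-3) + (35/88)·0 = -159/88.
Against Neutral this mix gives (53/88)·(-4) + (35/88)·(-11) = -597/88.
Against Passive this mix gives (53/88)·(-7) + (35/88)·(-3) = -119/22.
Firm B will play Neutral, holding Firm A to -597/88. Shifting weight toward the row that does better against Neutral would raise this floor (the equalizing mix achieves -65/11 against both Neutral and Passive), so the proposed strategy is not optimal.

No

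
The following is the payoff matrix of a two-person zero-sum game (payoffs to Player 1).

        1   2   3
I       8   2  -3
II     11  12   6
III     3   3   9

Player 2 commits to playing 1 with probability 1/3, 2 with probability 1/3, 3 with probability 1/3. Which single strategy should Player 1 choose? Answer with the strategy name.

II

Expected payoff of I: (1/3)·8 + (1/3)·2 + (1/3)·(-3) = 7/3.
Expected payoff of II: (1/3)·11 + (1/3)·12 + (1/3)·6 = 29/3.
Expected payoff of III: (1/3)·3 + (1/3)·3 + (1/3)·9 = 5.
The largest is 29/3, so Player 1's best response is II.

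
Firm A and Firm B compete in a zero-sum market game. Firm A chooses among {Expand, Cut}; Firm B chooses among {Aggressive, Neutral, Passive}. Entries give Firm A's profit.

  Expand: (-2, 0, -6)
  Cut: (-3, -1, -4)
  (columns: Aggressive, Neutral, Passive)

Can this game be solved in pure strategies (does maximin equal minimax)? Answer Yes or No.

Row minima: Expand → -6, Cut → -4; maximin = -4.
Column maxima: Aggressive → -2, Neutral → 0, Passive → -4; minimax = -4.
maximin = minimax = -4, so a saddle point exists.

Yes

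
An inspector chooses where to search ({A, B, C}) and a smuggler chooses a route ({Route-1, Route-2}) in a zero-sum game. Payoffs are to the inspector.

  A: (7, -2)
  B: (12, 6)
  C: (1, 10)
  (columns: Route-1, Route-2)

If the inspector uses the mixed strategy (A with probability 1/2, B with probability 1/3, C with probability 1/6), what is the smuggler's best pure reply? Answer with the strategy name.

If the smuggler plays Route-1, the inspector's expected payoff is (1/2)·7 + (1/3)·12 + (1/6)·1 = 23/3.
If the smuggler plays Route-2, the inspector's expected payoff is (1/2)·(-2) + (1/3)·6 + (1/6)·10 = 8/3.
The smuggler minimizes the inspector's payoff; the smallest is 8/3, so the best response is Route-2.

Route-2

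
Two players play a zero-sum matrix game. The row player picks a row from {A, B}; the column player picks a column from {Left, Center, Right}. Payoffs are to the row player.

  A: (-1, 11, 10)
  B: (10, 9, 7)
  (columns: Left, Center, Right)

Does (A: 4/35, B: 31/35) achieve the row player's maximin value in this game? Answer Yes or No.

Against Left this mix gives (4/35)·(-1) + (31/35)·10 = 306/35.
Against Center this mix gives (4/35)·11 + (31/35)·9 = 323/35.
Against Right this mix gives (4/35)·10 + (31/35)·7 = 257/35.
The column player will play Right, holding the row player to 257/35. Shifting weight toward the row that does better against Right would raise this floor (the equalizing mix achieves 107/14 against both Right and Left), so the proposed strategy is not optimal.

No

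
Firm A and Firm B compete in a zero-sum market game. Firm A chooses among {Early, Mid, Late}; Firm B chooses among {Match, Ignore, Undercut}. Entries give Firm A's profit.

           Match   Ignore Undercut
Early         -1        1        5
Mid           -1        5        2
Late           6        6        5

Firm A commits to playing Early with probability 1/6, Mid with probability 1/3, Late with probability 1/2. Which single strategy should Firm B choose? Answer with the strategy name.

Match

If Firm B plays Match, Firm A's expected payoff is (1/6)·(-1) + (1/3)·(-1) + (1/2)·6 = 5/2.
If Firm B plays Ignore, Firm A's expected payoff is (1/6)·1 + (1/3)·5 + (1/2)·6 = 29/6.
If Firm B plays Undercut, Firm A's expected payoff is (1/6)·5 + (1/3)·2 + (1/2)·5 = 4.
Firm B minimizes Firm A's payoff; the smallest is 5/2, so the best response is Match.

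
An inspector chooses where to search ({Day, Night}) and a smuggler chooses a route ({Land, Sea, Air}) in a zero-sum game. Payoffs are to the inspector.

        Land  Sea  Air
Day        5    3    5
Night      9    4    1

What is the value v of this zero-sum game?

Row minima: Day → 3, Night → 1; maximin = 3.
Column maxima: Land → 9, Sea → 4, Air → 5; minimax = 4.
3 ≠ 4, so there is no saddle point; optimal play is mixed.
Land is strictly dominated by Sea (it gives the inspector strictly more in every row), so the smuggler never plays it.
On the remaining 2×2 (Day, Night vs Sea, Air):
Let the inspector play Day with probability p. Expected payoff against Sea: 3p + 4(1−p) = −p + 4; against Air: 5p + 1(1−p) = 4p + 1.
Setting these equal: −p + 4 = 4p + 1 ⇒ −5p = -3 ⇒ p = 3/5, and the value is (-1)·(3/5) + 4 = 17/5.
For the smuggler: with q = P(Sea), equating Day's and Night's payoffs gives −2q + 5 = 3q + 1 ⇒ q = 4/5.

17/5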